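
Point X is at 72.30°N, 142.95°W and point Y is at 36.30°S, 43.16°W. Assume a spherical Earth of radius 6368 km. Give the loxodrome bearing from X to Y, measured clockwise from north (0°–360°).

Δψ = ln[tan(π/4+φ₂/2)/tan(π/4+φ₁/2)] = -2.5406
Δλ = +1.7417 rad (taken the short way round)
course = atan2(Δλ, Δψ) = 145.57°

145.6°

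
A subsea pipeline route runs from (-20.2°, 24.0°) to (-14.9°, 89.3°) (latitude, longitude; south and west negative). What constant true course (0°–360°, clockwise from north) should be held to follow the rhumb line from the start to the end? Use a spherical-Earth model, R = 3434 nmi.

85.1°

Δψ = ln[tan(π/4+φ₂/2)/tan(π/4+φ₁/2)] = +0.0971
Δλ = +1.1397 rad (taken the short way round)
course = atan2(Δλ, Δψ) = 85.13°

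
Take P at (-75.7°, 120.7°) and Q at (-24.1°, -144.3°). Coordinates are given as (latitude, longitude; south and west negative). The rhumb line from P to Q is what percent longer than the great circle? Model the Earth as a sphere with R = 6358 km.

Great circle: σ = 1.1853 rad → d_gc = Rσ = 7536.1 km
Rhumb: Δφ = +0.9006, Δλ = +1.6581, Δψ = +1.6423, q = Δφ/Δψ = 0.5484 → d_rh = R√(Δφ²+q²Δλ²) = 8136.7 km
Excess = (8136.7 − 7536.1) / 7536.1 = 600.6 / 7536.1 = 7.97% ≈ 8.0%

8.0%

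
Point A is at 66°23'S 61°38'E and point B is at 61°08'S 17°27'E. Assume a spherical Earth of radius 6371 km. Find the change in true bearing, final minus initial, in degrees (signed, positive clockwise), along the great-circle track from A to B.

At departure: θ₁ = atan2(sin Δλ cos φ₂, cos φ₁ sin φ₂ − sin φ₁ cos φ₂ cos Δλ) = 264.29°
At arrival: θ₂ = atan2(sin Δλ cos φ₁, −cos φ₂ sin φ₁ + sin φ₂ cos φ₁ cos Δλ) = 304.34°
Δθ = θ₂ − θ₁ = +40.0°

+40.0°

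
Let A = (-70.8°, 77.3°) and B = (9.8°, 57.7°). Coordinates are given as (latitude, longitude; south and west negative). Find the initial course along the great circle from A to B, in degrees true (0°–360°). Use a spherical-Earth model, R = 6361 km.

340.5°

θ = atan2( sin Δλ·cos φ₂ ,  cos φ₁ sin φ₂ − sin φ₁ cos φ₂ cos Δλ )
  = atan2(-0.3306, +0.9327) = 340.48°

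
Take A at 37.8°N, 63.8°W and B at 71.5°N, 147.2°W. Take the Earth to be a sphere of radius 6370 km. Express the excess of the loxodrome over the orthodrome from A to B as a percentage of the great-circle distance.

6.6%

Great circle: σ = 0.9147 rad → d_gc = Rσ = 5826.5 km
Rhumb: Δφ = +0.5882, Δλ = -1.4556, Δψ = +1.1013, q = Δφ/Δψ = 0.5341 → d_rh = R√(Δφ²+q²Δλ²) = 6209.7 km
Excess = (6209.7 − 5826.5) / 5826.5 = 383.2 / 5826.5 = 6.58% ≈ 6.6%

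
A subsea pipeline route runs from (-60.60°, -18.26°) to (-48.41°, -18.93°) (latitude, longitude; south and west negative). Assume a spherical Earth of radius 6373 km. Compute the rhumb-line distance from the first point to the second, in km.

Rhumb course C = atan2(Δλ, Δψ) with Δψ = ln[tan(π/4+φ₂/2)/tan(π/4+φ₁/2)] = +0.3699, Δλ = -0.0117 → C = 358.19°
d = R·|Δφ| / |cos C| = 6373·0.21276 / 0.99950 = 1357 km

1357 km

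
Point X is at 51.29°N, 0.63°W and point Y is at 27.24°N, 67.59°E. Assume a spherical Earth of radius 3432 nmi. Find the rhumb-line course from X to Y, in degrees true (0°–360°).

Meridional parts: M(φ₁)=+1.0462, M(φ₂)=+0.4944 → ΔM = -0.5518;  Δλ = +1.1907 rad
tan C = Δλ / ΔM = -2.1579 → C = 114.86°

114.9°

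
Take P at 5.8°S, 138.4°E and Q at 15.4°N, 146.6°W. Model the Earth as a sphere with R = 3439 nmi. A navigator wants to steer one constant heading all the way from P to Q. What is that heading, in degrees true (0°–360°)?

74.1°

Δψ = ln[tan(π/4+φ₂/2)/tan(π/4+φ₁/2)] = +0.3735
Δλ = +1.3090 rad (taken the short way round)
course = atan2(Δλ, Δψ) = 74.08°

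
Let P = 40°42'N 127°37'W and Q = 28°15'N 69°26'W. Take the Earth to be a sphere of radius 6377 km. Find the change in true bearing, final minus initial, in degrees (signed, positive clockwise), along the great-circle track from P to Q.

Initial bearing θ₁ = atan2(sin Δλ cos φ₂, cos φ₁ sin φ₂ − sin φ₁ cos φ₂ cos Δλ) = 85.72°
Final bearing θ₂ = (initial bearing from the destination back to the start) + 180° = 120.88°
Δθ = θ₂ − θ₁ = +35.2°

+35.2°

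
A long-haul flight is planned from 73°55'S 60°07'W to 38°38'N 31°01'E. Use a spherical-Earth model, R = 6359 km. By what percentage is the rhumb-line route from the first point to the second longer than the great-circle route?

2.8%

Great circle: σ = 2.2195 rad → d_gc = Rσ = 14114.0 km
Rhumb: Δφ = +1.9644, Δλ = +1.5906, Δψ = +2.6891, q = Δφ/Δψ = 0.7305 → d_rh = R√(Δφ²+q²Δλ²) = 14513.0 km
Excess = (14513.0 − 14114.0) / 14114.0 = 399.0 / 14114.0 = 2.83% ≈ 2.8%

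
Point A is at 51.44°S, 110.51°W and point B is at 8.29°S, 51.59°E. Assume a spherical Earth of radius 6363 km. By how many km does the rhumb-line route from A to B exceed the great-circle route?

Great circle: cos σ = sin φ₁ sin φ₂ + cos φ₁ cos φ₂ cos Δλ,  σ = 2.0649 rad → d_gc = 13138.8 km
Rhumb line: Δψ = +0.9052, q = Δφ/Δψ = 0.8320, d_rh = R√(Δφ²+q²Δλ²) = 15725.5 km
Excess = 15725.5 − 13138.8 = 2586.7 ≈ 2587 km

2587 km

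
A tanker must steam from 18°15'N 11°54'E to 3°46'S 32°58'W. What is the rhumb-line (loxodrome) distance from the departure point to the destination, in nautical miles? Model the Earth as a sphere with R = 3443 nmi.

Δψ = ln[tan(π/4+φ₂/2)/tan(π/4+φ₁/2)] = -0.3898;  Δφ = -0.3843 rad,  Δλ = -0.7831 rad
q = Δφ/Δψ = 0.9857
d = R·√(Δφ² + q²Δλ²) = 3443·0.86223 = 2969 nmi

2969 nmi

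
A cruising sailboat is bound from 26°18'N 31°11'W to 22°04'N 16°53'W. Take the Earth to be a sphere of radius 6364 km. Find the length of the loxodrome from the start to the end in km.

1523 km

Rhumb course C = atan2(Δλ, Δψ) with Δψ = ln[tan(π/4+φ₂/2)/tan(π/4+φ₁/2)] = -0.0810, Δλ = +0.2496 → C = 107.98°
d = R·|Δφ| / |cos C| = 6364·0.07389 / 0.30876 = 1523 km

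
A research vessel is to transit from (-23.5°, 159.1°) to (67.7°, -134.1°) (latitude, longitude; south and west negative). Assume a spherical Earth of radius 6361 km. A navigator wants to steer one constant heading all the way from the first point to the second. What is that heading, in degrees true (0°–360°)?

29.7°

Meridional parts: M(φ₁)=-0.4222, M(φ₂)=+1.6241 → ΔM = +2.0462;  Δλ = +1.1659 rad
tan C = Δλ / ΔM = +0.5698 → C = 29.67°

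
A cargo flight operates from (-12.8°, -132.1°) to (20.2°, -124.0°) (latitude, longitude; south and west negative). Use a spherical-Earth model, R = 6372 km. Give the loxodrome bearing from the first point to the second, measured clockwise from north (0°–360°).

13.6°

Δψ = ln[tan(π/4+φ₂/2)/tan(π/4+φ₁/2)] = +0.5854
Δλ = +0.1414 rad (taken the short way round)
course = atan2(Δλ, Δψ) = 13.58°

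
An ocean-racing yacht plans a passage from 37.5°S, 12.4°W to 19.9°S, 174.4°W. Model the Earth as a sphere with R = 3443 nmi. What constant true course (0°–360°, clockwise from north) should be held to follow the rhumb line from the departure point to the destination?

277.1°

Meridional parts: M(φ₁)=-0.7070, M(φ₂)=-0.3545 → ΔM = +0.3524;  Δλ = -2.8274 rad
tan C = Δλ / ΔM = -8.0227 → C = 277.11°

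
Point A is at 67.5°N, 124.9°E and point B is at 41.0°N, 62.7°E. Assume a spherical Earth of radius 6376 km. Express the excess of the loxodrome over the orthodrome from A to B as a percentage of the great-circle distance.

3.5%

Great circle: σ = 0.7365 rad → d_gc = Rσ = 4696.0 km
Rhumb: Δφ = -0.4625, Δλ = -1.0856, Δψ = -0.8290, q = Δφ/Δψ = 0.5579 → d_rh = R√(Δφ²+q²Δλ²) = 4858.9 km
Excess = (4858.9 − 4696.0) / 4696.0 = 162.9 / 4696.0 = 3.47% ≈ 3.5%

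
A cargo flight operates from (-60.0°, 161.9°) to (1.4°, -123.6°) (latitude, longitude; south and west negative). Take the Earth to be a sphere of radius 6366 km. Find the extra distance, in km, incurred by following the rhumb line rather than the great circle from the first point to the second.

219 km

Great circle: cos σ = sin φ₁ sin φ₂ + cos φ₁ cos φ₂ cos Δλ,  σ = 1.4581 rad → d_gc = 9282.50 km
Rhumb line: Δψ = +1.3414, q = Δφ/Δψ = 0.7989, d_rh = R√(Δφ²+q²Δλ²) = 9501.04 km
Excess = 9501.04 − 9282.50 = 218.54 ≈ 219 km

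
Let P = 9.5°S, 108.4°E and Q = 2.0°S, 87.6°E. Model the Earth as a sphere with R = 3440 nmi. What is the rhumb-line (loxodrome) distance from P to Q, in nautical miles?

Δψ = ln[tan(π/4+φ₂/2)/tan(π/4+φ₁/2)] = +0.1317;  Δφ = +0.1309 rad,  Δλ = -0.3630 rad
q = Δφ/Δψ = 0.9942
d = R·√(Δφ² + q²Δλ²) = 3440·0.38394 = 1321 nmi

1321 nmi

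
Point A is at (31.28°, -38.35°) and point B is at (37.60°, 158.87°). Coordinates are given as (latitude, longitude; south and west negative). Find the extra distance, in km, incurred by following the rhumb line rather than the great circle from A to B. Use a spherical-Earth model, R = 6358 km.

Great circle: cos σ = sin φ₁ sin φ₂ + cos φ₁ cos φ₂ cos Δλ,  σ = 1.9071 rad → d_gc = 12125.1 km
Rhumb line: Δψ = +0.1339, q = Δφ/Δψ = 0.8239, d_rh = R√(Δφ²+q²Δλ²) = 14899.1 km
Excess = 14899.1 − 12125.1 = 2774.0 ≈ 2774 km

2774 km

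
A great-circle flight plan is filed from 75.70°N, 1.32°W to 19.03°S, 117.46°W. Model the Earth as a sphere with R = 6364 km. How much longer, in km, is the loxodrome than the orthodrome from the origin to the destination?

Great circle: cos σ = sin φ₁ sin φ₂ + cos φ₁ cos φ₂ cos Δλ,  σ = 2.0030 rad → d_gc = 12746.8 km
Rhumb line: Δψ = -2.4143, q = Δφ/Δψ = 0.6848, d_rh = R√(Δφ²+q²Δλ²) = 13738.7 km
Excess = 13738.7 − 12746.8 = 991.9 ≈ 992 km

992 km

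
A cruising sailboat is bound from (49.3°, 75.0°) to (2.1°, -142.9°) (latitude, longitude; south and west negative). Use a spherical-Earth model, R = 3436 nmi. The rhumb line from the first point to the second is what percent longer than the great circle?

Great circle: σ = 2.0788 rad → d_gc = Rσ = 7142.8 nmi
Rhumb: Δφ = -0.8238, Δλ = +2.4801, Δψ = -0.9552, q = Δφ/Δψ = 0.8625 → d_rh = R√(Δφ²+q²Δλ²) = 7875.9 nmi
Excess = (7875.9 − 7142.8) / 7142.8 = 733.1 / 7142.8 = 10.26% ≈ 10.3%

10.3%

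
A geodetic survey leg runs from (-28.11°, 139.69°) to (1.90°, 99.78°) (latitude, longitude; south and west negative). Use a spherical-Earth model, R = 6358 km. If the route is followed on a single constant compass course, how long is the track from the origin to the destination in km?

5406 km

Rhumb course C = atan2(Δλ, Δψ) with Δψ = ln[tan(π/4+φ₂/2)/tan(π/4+φ₁/2)] = +0.5447, Δλ = -0.6966 → C = 308.03°
d = R·|Δφ| / |cos C| = 6358·0.52377 / 0.61603 = 5406 km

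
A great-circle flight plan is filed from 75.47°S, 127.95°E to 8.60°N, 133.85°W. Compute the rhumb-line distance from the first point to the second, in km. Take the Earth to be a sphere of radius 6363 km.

11814 km

Δψ = ln[tan(π/4+φ₂/2)/tan(π/4+φ₁/2)] = +2.2104;  Δφ = +1.4673 rad,  Δλ = +1.7139 rad
q = Δφ/Δψ = 0.6638
d = R·√(Δφ² + q²Δλ²) = 6363·1.85670 = 11814 km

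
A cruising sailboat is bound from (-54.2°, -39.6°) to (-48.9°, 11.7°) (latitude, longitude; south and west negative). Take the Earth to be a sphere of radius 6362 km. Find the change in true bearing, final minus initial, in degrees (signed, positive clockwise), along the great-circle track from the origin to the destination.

At departure: θ₁ = atan2(sin Δλ cos φ₂, cos φ₁ sin φ₂ − sin φ₁ cos φ₂ cos Δλ) = 101.83°
At arrival: θ₂ = atan2(sin Δλ cos φ₁, −cos φ₂ sin φ₁ + sin φ₂ cos φ₁ cos Δλ) = 60.57°
Δθ = θ₂ − θ₁ = -41.3°

-41.3°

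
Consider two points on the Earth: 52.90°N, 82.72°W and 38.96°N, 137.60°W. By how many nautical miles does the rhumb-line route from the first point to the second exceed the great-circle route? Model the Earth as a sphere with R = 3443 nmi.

50 nmi

Great circle: cos σ = sin φ₁ sin φ₂ + cos φ₁ cos φ₂ cos Δλ,  σ = 0.6899 rad → d_gc = 2375.2 nmi
Rhumb line: Δψ = -0.3525, q = Δφ/Δψ = 0.6901, d_rh = R√(Δφ²+q²Δλ²) = 2425.2 nmi
Excess = 2425.2 − 2375.2 = 50.0 ≈ 50 nmi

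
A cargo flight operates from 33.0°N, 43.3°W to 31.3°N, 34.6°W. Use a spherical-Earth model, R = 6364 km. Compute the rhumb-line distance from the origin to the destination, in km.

840 km

Δψ = ln[tan(π/4+φ₂/2)/tan(π/4+φ₁/2)] = -0.0350;  Δφ = -0.0297 rad,  Δλ = +0.1518 rad
q = Δφ/Δψ = 0.8466
d = R·√(Δφ² + q²Δλ²) = 6364·0.13193 = 840 km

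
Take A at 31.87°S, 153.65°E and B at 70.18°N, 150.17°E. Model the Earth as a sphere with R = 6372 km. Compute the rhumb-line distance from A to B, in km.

11353 km

Δψ = ln[tan(π/4+φ₂/2)/tan(π/4+φ₁/2)] = +2.3320;  Δφ = +1.7811 rad,  Δλ = -0.0607 rad
q = Δφ/Δψ = 0.7638
d = R·√(Δφ² + q²Δλ²) = 6372·1.78171 = 11353 km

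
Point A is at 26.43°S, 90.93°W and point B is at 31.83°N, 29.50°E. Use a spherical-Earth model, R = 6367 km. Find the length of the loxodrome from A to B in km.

Δψ = ln[tan(π/4+φ₂/2)/tan(π/4+φ₁/2)] = +1.0651;  Δφ = +1.0168 rad,  Δλ = +2.1019 rad
q = Δφ/Δψ = 0.9547
d = R·√(Δφ² + q²Δλ²) = 6367·2.24954 = 14323 km

14323 km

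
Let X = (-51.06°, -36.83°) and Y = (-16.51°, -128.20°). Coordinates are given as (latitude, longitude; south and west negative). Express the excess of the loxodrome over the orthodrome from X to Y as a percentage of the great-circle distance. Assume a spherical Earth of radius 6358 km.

Great circle: σ = 1.3627 rad → d_gc = Rσ = 8663.8 km
Rhumb: Δφ = +0.6030, Δλ = -1.5947, Δψ = +0.7476, q = Δφ/Δψ = 0.8066 → d_rh = R√(Δφ²+q²Δλ²) = 9032.7 km
Excess = (9032.7 − 8663.8) / 8663.8 = 368.9 / 8663.8 = 4.26% ≈ 4.3%

4.3%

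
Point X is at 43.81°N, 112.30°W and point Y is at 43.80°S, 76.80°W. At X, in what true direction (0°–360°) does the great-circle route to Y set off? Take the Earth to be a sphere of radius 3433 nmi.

155.2°

N = sin Δλ·cos φ₂ = +0.4191;  D = cos φ₁ sin φ₂ − sin φ₁ cos φ₂ cos Δλ = -0.9063
initial course = atan2(N, D) = 155.18°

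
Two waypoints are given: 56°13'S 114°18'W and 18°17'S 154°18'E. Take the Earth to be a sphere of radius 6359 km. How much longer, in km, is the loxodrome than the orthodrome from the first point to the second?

Great circle: cos σ = sin φ₁ sin φ₂ + cos φ₁ cos φ₂ cos Δλ,  σ = 1.3203 rad → d_gc = 8396.1 km
Rhumb line: Δψ = +0.8672, q = Δφ/Δψ = 0.7635, d_rh = R√(Δφ²+q²Δλ²) = 8815.1 km
Excess = 8815.1 − 8396.1 = 419.0 ≈ 419 km

419 km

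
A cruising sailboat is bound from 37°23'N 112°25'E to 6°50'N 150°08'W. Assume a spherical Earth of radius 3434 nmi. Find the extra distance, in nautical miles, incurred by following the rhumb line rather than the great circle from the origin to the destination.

134 nmi

Great circle: cos σ = sin φ₁ sin φ₂ + cos φ₁ cos φ₂ cos Δλ,  σ = 1.6009 rad → d_gc = 5497.3 nmi
Rhumb line: Δψ = -0.5848, q = Δφ/Δψ = 0.9117, d_rh = R√(Δφ²+q²Δλ²) = 5630.9 nmi
Excess = 5630.9 − 5497.3 = 133.6 ≈ 134 nmi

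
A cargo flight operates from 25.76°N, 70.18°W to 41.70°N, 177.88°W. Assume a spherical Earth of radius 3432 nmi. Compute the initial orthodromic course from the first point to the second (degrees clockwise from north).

314.5°

N = sin Δλ·cos φ₂ = -0.7113;  D = cos φ₁ sin φ₂ − sin φ₁ cos φ₂ cos Δλ = +0.6978
initial course = atan2(N, D) = 314.45°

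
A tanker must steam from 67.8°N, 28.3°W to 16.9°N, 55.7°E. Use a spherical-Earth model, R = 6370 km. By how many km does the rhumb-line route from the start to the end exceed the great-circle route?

Great circle: cos σ = sin φ₁ sin φ₂ + cos φ₁ cos φ₂ cos Δλ,  σ = 1.2588 rad → d_gc = 8018.7 km
Rhumb line: Δψ = -1.3293, q = Δφ/Δψ = 0.6683, d_rh = R√(Δφ²+q²Δλ²) = 8424.6 km
Excess = 8424.6 − 8018.7 = 405.9 ≈ 406 km

406 km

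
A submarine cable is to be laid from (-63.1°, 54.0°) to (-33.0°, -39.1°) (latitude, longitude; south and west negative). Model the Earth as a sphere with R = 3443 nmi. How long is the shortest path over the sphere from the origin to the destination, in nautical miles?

cos σ = sin φ₁ sin φ₂ + cos φ₁ cos φ₂ cos Δλ
      = sin(-63.10°)sin(-33.00°) + cos(-63.10°)cos(-33.00°)cos(-93.10°) = 0.4652
σ = 62.278° → d = Rσ = 3443·1.08695 = 3742 nmi

3742 nmi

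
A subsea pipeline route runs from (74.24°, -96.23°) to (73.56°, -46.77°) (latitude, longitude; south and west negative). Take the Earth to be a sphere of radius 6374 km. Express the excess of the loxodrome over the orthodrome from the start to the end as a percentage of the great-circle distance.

Great circle: σ = 0.2328 rad → d_gc = Rσ = 1483.9 km
Rhumb: Δφ = -0.0119, Δλ = +0.8632, Δψ = -0.0428, q = Δφ/Δψ = 0.2773 → d_rh = R√(Δφ²+q²Δλ²) = 1527.5 km
Excess = (1527.5 − 1483.9) / 1483.9 = 43.6 / 1483.9 = 2.94% ≈ 2.9%

2.9%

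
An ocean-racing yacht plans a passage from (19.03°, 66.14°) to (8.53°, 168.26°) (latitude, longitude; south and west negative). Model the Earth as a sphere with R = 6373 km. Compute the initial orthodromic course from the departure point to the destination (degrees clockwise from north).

77.9°

N = sin Δλ·cos φ₂ = +0.9669;  D = cos φ₁ sin φ₂ − sin φ₁ cos φ₂ cos Δλ = +0.2079
initial course = atan2(N, D) = 77.86°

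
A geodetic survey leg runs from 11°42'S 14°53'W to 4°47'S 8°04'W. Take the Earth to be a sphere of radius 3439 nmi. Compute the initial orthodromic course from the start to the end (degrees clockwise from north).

44.8°

N = sin Δλ·cos φ₂ = +0.1183;  D = cos φ₁ sin φ₂ − sin φ₁ cos φ₂ cos Δλ = +0.1190
initial course = atan2(N, D) = 44.83°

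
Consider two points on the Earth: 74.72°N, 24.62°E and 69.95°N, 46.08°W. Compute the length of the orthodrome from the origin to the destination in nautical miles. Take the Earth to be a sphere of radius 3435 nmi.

1235 nmi

Haversine: a = sin²(Δφ/2)+cos φ₁ cos φ₂ sin²(Δλ/2) = 0.03198;  σ = 2·atan2(√a,√(1−a))
σ = 20.602° → d = Rσ = 3435·0.35957 = 1235 nmi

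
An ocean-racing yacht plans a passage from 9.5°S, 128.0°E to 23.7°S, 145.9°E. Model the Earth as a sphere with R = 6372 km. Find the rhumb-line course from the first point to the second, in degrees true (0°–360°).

Meridional parts: M(φ₁)=-0.1666, M(φ₂)=-0.4260 → ΔM = -0.2594;  Δλ = +0.3124 rad
tan C = Δλ / ΔM = -1.2044 → C = 129.70°

129.7°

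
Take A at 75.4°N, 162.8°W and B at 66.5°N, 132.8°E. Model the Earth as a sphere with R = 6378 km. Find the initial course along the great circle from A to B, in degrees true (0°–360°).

280.2°

N = sin Δλ·cos φ₂ = -0.3596;  D = cos φ₁ sin φ₂ − sin φ₁ cos φ₂ cos Δλ = +0.0644
initial course = atan2(N, D) = 280.16°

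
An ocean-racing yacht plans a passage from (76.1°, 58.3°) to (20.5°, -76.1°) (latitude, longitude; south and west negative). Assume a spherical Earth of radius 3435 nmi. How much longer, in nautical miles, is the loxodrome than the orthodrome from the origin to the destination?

Great circle: cos σ = sin φ₁ sin φ₂ + cos φ₁ cos φ₂ cos Δλ,  σ = 1.3873 rad → d_gc = 4765.2 nmi
Rhumb line: Δψ = -1.7389, q = Δφ/Δψ = 0.5581, d_rh = R√(Δφ²+q²Δλ²) = 5597.4 nmi
Excess = 5597.4 − 4765.2 = 832.2 ≈ 832 nmi

832 nmi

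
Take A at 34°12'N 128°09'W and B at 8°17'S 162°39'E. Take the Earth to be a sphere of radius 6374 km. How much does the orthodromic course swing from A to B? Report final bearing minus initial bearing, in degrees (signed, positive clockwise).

-18.8°

At departure: θ₁ = atan2(sin Δλ cos φ₂, cos φ₁ sin φ₂ − sin φ₁ cos φ₂ cos Δλ) = 251.10°
At arrival: θ₂ = atan2(sin Δλ cos φ₁, −cos φ₂ sin φ₁ + sin φ₂ cos φ₁ cos Δλ) = 232.26°
Δθ = θ₂ − θ₁ = -18.8°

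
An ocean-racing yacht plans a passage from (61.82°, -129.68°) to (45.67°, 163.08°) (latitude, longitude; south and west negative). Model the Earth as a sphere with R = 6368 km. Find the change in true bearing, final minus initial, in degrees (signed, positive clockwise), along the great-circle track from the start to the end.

At departure: θ₁ = atan2(sin Δλ cos φ₂, cos φ₁ sin φ₂ − sin φ₁ cos φ₂ cos Δλ) = 278.78°
At arrival: θ₂ = atan2(sin Δλ cos φ₁, −cos φ₂ sin φ₁ + sin φ₂ cos φ₁ cos Δλ) = 221.90°
Δθ = θ₂ − θ₁ = -56.9°

-56.9°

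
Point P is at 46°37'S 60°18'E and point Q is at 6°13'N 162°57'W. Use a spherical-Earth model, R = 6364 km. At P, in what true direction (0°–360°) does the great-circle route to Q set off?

123.6°

N = sin Δλ·cos φ₂ = +0.6812;  D = cos φ₁ sin φ₂ − sin φ₁ cos φ₂ cos Δλ = -0.4519
initial course = atan2(N, D) = 123.56°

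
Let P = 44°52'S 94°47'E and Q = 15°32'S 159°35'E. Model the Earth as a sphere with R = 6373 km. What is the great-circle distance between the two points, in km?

Haversine: a = sin²(Δφ/2)+cos φ₁ cos φ₂ sin²(Δλ/2) = 0.26016;  σ = 2·atan2(√a,√(1−a))
σ = 61.336° → d = Rσ = 6373·1.07052 = 6822 km

6822 km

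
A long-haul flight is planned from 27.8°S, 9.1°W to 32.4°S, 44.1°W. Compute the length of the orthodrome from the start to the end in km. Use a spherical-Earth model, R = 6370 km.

3390 km

Haversine: a = sin²(Δφ/2)+cos φ₁ cos φ₂ sin²(Δλ/2) = 0.06915;  σ = 2·atan2(√a,√(1−a))
σ = 30.491° → d = Rσ = 6370·0.53217 = 3390 km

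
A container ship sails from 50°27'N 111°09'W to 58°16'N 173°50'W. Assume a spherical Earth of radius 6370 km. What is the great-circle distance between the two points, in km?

3997 km

cos σ = sin φ₁ sin φ₂ + cos φ₁ cos φ₂ cos Δλ
      = sin(50.45°)sin(58.27°) + cos(50.45°)cos(58.27°)cos(-62.68°) = 0.8095
σ = 35.954° → d = Rσ = 6370·0.62751 = 3997 km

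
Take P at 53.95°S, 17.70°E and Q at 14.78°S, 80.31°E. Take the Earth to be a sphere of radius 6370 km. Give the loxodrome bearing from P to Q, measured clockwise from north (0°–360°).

Δψ = ln[tan(π/4+φ₂/2)/tan(π/4+φ₁/2)] = +0.8618
Δλ = +1.0928 rad (taken the short way round)
course = atan2(Δλ, Δψ) = 51.74°

51.7°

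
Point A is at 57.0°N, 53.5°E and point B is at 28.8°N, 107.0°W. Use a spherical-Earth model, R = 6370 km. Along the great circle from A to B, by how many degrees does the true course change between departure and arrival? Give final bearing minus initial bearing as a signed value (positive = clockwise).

-152.5°

Initial bearing θ₁ = atan2(sin Δλ cos φ₂, cos φ₁ sin φ₂ − sin φ₁ cos φ₂ cos Δλ) = 342.97°
Final bearing θ₂ = (initial bearing from the destination back to the start) + 180° = 190.49°
Δθ = θ₂ − θ₁ = -152.5°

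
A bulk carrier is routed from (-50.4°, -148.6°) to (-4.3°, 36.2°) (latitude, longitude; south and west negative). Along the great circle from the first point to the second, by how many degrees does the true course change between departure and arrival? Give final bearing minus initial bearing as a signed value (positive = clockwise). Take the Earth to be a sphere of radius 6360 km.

+170.4°

At departure: θ₁ = atan2(sin Δλ cos φ₂, cos φ₁ sin φ₂ − sin φ₁ cos φ₂ cos Δλ) = 185.86°
At arrival: θ₂ = atan2(sin Δλ cos φ₁, −cos φ₂ sin φ₁ + sin φ₂ cos φ₁ cos Δλ) = 356.26°
Δθ = θ₂ − θ₁ = +170.4°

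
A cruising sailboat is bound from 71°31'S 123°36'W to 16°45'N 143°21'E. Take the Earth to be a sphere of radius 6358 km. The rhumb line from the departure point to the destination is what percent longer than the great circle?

Great circle: σ = 1.8645 rad → d_gc = Rσ = 11854.4 km
Rhumb: Δφ = +1.5405, Δλ = -1.6240, Δψ = +2.1124, q = Δφ/Δψ = 0.7293 → d_rh = R√(Δφ²+q²Δλ²) = 12354.9 km
Excess = (12354.9 − 11854.4) / 11854.4 = 500.5 / 11854.4 = 4.22% ≈ 4.2%

4.2%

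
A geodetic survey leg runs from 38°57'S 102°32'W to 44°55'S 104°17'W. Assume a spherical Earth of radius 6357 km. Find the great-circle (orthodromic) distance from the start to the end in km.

cos σ = sin φ₁ sin φ₂ + cos φ₁ cos φ₂ cos Δλ
      = sin(-38.95°)sin(-44.92°) + cos(-38.95°)cos(-44.92°)cos(-1.75°) = 0.9943
σ = 6.107° → d = Rσ = 6357·0.10658 = 678 km

678 km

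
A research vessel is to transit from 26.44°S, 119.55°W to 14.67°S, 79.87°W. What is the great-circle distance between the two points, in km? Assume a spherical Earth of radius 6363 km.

4308 km

cos σ = sin φ₁ sin φ₂ + cos φ₁ cos φ₂ cos Δλ
      = sin(-26.44°)sin(-14.67°) + cos(-26.44°)cos(-14.67°)cos(39.68°) = 0.7794
σ = 38.793° → d = Rσ = 6363·0.67706 = 4308 km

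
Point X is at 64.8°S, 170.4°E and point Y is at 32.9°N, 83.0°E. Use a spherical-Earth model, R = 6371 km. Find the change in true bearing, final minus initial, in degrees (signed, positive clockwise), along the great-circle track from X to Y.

+43.5°

Initial bearing θ₁ = atan2(sin Δλ cos φ₂, cos φ₁ sin φ₂ − sin φ₁ cos φ₂ cos Δλ) = 287.58°
Final bearing θ₂ = (initial bearing from the destination back to the start) + 180° = 331.09°
Δθ = θ₂ − θ₁ = +43.5°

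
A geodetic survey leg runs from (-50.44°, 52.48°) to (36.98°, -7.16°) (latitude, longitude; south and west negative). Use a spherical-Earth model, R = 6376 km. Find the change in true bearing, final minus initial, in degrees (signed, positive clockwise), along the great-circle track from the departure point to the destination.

Initial bearing θ₁ = atan2(sin Δλ cos φ₂, cos φ₁ sin φ₂ − sin φ₁ cos φ₂ cos Δλ) = 315.21°
Final bearing θ₂ = (initial bearing from the destination back to the start) + 180° = 325.83°
Δθ = θ₂ − θ₁ = +10.6°

+10.6°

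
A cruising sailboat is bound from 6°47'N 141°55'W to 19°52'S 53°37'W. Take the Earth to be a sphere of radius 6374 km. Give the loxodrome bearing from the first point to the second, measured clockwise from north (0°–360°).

107.0°

Δψ = ln[tan(π/4+φ₂/2)/tan(π/4+φ₁/2)] = -0.4726
Δλ = +1.5411 rad (taken the short way round)
course = atan2(Δλ, Δψ) = 107.05°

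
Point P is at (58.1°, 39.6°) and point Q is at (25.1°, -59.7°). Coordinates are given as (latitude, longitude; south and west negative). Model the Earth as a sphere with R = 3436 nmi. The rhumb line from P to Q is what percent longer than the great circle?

Great circle: σ = 1.2841 rad → d_gc = Rσ = 4412.1 nmi
Rhumb: Δφ = -0.5760, Δλ = -1.7331, Δψ = -0.7997, q = Δφ/Δψ = 0.7203 → d_rh = R√(Δφ²+q²Δλ²) = 4723.7 nmi
Excess = (4723.7 − 4412.1) / 4412.1 = 311.6 / 4412.1 = 7.06% ≈ 7.1%

7.1%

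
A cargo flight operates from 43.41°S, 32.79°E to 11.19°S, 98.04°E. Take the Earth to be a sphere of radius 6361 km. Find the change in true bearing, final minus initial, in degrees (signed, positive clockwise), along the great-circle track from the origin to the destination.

-34.0°

Initial bearing θ₁ = atan2(sin Δλ cos φ₂, cos φ₁ sin φ₂ − sin φ₁ cos φ₂ cos Δλ) = 80.99°
Final bearing θ₂ = (initial bearing from the destination back to the start) + 180° = 47.00°
Δθ = θ₂ − θ₁ = -34.0°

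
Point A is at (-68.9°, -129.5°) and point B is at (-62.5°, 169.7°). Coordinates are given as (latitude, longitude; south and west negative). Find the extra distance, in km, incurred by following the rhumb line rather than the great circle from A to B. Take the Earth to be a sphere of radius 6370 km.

112 km

Great circle: cos σ = sin φ₁ sin φ₂ + cos φ₁ cos φ₂ cos Δλ,  σ = 0.4308 rad → d_gc = 2744.1 km
Rhumb line: Δψ = +0.2730, q = Δφ/Δψ = 0.4092, d_rh = R√(Δφ²+q²Δλ²) = 2856.0 km
Excess = 2856.0 − 2744.1 = 111.9 ≈ 112 km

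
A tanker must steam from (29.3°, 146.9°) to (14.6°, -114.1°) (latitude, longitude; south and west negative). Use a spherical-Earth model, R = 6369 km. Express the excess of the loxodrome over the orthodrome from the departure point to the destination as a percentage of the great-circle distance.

2.4%

Great circle: σ = 1.5795 rad → d_gc = Rσ = 10059.5 km
Rhumb: Δφ = -0.2566, Δλ = +1.7279, Δψ = -0.2776, q = Δφ/Δψ = 0.9241 → d_rh = R√(Δφ²+q²Δλ²) = 10300.4 km
Excess = (10300.4 − 10059.5) / 10059.5 = 240.9 / 10059.5 = 2.39% ≈ 2.4%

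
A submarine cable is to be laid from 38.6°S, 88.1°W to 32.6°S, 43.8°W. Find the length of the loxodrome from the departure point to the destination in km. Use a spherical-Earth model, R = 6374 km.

4059 km

Rhumb course C = atan2(Δλ, Δψ) with Δψ = ln[tan(π/4+φ₂/2)/tan(π/4+φ₁/2)] = +0.1289, Δλ = +0.7732 → C = 80.53°
d = R·|Δφ| / |cos C| = 6374·0.10472 / 0.16446 = 4059 km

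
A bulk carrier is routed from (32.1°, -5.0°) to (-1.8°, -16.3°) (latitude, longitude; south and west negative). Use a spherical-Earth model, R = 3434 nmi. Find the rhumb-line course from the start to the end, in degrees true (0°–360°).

197.6°

Meridional parts: M(φ₁)=+0.5921, M(φ₂)=-0.0314 → ΔM = -0.6235;  Δλ = -0.1972 rad
tan C = Δλ / ΔM = +0.3163 → C = 197.55°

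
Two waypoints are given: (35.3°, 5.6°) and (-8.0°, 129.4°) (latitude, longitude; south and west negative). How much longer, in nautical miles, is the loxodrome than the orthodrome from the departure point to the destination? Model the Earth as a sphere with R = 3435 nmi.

Great circle: cos σ = sin φ₁ sin φ₂ + cos φ₁ cos φ₂ cos Δλ,  σ = 2.1294 rad → d_gc = 7314.55 nmi
Rhumb line: Δψ = -0.7993, q = Δφ/Δψ = 0.9455, d_rh = R√(Δφ²+q²Δλ²) = 7482.03 nmi
Excess = 7482.03 − 7314.55 = 167.48 ≈ 167 nmi

167 nmi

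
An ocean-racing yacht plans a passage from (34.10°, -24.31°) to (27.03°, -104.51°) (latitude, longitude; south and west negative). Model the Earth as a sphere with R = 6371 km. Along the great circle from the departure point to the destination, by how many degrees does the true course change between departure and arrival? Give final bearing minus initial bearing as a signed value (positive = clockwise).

At departure: θ₁ = atan2(sin Δλ cos φ₂, cos φ₁ sin φ₂ − sin φ₁ cos φ₂ cos Δλ) = 288.36°
At arrival: θ₂ = atan2(sin Δλ cos φ₁, −cos φ₂ sin φ₁ + sin φ₂ cos φ₁ cos Δλ) = 241.92°
Δθ = θ₂ − θ₁ = -46.4°

-46.4°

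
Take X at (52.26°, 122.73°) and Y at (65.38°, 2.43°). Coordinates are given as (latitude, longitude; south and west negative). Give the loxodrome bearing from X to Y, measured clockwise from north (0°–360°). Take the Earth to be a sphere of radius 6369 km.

Meridional parts: M(φ₁)=+1.0736, M(φ₂)=+1.5223 → ΔM = +0.4487;  Δλ = -2.0996 rad
tan C = Δλ / ΔM = -4.6793 → C = 282.06°

282.1°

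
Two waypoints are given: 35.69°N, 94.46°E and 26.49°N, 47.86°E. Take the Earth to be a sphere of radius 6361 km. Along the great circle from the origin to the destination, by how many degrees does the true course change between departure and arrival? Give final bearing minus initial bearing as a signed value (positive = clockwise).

-25.2°

At departure: θ₁ = atan2(sin Δλ cos φ₂, cos φ₁ sin φ₂ − sin φ₁ cos φ₂ cos Δλ) = 270.31°
At arrival: θ₂ = atan2(sin Δλ cos φ₁, −cos φ₂ sin φ₁ + sin φ₂ cos φ₁ cos Δλ) = 245.15°
Δθ = θ₂ − θ₁ = -25.2°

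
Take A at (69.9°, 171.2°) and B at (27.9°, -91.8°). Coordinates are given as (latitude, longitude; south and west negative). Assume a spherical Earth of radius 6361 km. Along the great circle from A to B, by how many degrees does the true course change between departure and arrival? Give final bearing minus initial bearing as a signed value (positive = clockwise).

+84.8°

Initial bearing θ₁ = atan2(sin Δλ cos φ₂, cos φ₁ sin φ₂ − sin φ₁ cos φ₂ cos Δλ) = 73.37°
Final bearing θ₂ = (initial bearing from the destination back to the start) + 180° = 158.12°
Δθ = θ₂ − θ₁ = +84.8°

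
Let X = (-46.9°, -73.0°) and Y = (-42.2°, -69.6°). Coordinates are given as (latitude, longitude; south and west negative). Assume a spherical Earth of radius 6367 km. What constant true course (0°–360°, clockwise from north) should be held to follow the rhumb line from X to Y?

27.3°

Meridional parts: M(φ₁)=-0.9291, M(φ₂)=-0.8139 → ΔM = +0.1152;  Δλ = +0.0593 rad
tan C = Δλ / ΔM = +0.5151 → C = 27.25°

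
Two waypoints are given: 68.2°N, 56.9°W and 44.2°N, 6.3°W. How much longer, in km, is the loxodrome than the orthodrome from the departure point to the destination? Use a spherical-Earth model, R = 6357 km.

92 km

Great circle: cos σ = sin φ₁ sin φ₂ + cos φ₁ cos φ₂ cos Δλ,  σ = 0.6158 rad → d_gc = 3914.8 km
Rhumb line: Δψ = -0.7855, q = Δφ/Δψ = 0.5332, d_rh = R√(Δφ²+q²Δλ²) = 4006.6 km
Excess = 4006.6 − 3914.8 = 91.8 ≈ 92 km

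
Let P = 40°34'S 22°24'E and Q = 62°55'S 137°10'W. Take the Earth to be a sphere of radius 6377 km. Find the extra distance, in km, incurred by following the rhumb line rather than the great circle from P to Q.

2608 km

Great circle: cos σ = sin φ₁ sin φ₂ + cos φ₁ cos φ₂ cos Δλ,  σ = 1.3130 rad → d_gc = 8373.2 km
Rhumb line: Δψ = -0.6477, q = Δφ/Δψ = 0.6022, d_rh = R√(Δφ²+q²Δλ²) = 10981.1 km
Excess = 10981.1 − 8373.2 = 2607.9 ≈ 2608 km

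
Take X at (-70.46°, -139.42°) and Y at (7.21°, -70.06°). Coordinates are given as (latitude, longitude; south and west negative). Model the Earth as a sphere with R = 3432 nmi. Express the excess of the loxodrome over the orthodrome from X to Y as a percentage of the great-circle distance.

Great circle: σ = 1.5721 rad → d_gc = Rσ = 5395.5 nmi
Rhumb: Δφ = +1.3556, Δλ = +1.2106, Δψ = +1.8853, q = Δφ/Δψ = 0.7190 → d_rh = R√(Δφ²+q²Δλ²) = 5528.9 nmi
Excess = (5528.9 − 5395.5) / 5395.5 = 133.4 / 5395.5 = 2.47% ≈ 2.5%

2.5%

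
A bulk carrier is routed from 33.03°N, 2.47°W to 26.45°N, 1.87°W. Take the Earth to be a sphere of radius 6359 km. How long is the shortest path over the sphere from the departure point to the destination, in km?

Haversine: a = sin²(Δφ/2)+cos φ₁ cos φ₂ sin²(Δλ/2) = 0.00331;  σ = 2·atan2(√a,√(1−a))
σ = 6.601° → d = Rσ = 6359·0.11520 = 733 km

733 km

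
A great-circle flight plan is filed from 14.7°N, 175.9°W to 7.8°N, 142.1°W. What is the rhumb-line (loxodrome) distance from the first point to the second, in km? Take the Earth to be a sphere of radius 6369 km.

Δψ = ln[tan(π/4+φ₂/2)/tan(π/4+φ₁/2)] = -0.1229;  Δφ = -0.1204 rad,  Δλ = +0.5899 rad
q = Δφ/Δψ = 0.9801
d = R·√(Δφ² + q²Δλ²) = 6369·0.59062 = 3762 km

3762 km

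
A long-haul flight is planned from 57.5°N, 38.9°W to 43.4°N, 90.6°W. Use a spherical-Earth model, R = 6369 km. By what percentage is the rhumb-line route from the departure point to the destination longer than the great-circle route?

2.1%

Great circle: σ = 0.6069 rad → d_gc = Rσ = 3865.1 km
Rhumb: Δφ = -0.2461, Δλ = -0.9023, Δψ = -0.3904, q = Δφ/Δψ = 0.6304 → d_rh = R√(Δφ²+q²Δλ²) = 3947.3 km
Excess = (3947.3 − 3865.1) / 3865.1 = 82.2 / 3865.1 = 2.13% ≈ 2.1%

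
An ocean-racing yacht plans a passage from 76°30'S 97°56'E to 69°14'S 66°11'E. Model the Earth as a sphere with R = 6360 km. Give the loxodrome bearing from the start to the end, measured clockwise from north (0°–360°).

308.3°

Δψ = ln[tan(π/4+φ₂/2)/tan(π/4+φ₁/2)] = +0.4371
Δλ = -0.5541 rad (taken the short way round)
course = atan2(Δλ, Δψ) = 308.26°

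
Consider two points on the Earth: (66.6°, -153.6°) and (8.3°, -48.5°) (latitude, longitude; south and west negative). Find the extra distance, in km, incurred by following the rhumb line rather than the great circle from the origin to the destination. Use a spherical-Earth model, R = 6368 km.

731 km

Great circle: cos σ = sin φ₁ sin φ₂ + cos φ₁ cos φ₂ cos Δλ,  σ = 1.5407 rad → d_gc = 9811.1 km
Rhumb line: Δψ = -1.4292, q = Δφ/Δψ = 0.7119, d_rh = R√(Δφ²+q²Δλ²) = 10542.5 km
Excess = 10542.5 − 9811.1 = 731.4 ≈ 731 km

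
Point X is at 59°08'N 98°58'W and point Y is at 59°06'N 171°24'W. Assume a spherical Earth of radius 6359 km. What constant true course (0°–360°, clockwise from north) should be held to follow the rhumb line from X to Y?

Δψ = ln[tan(π/4+φ₂/2)/tan(π/4+φ₁/2)] = -0.0011
Δλ = -1.2642 rad (taken the short way round)
course = atan2(Δλ, Δψ) = 269.95°

269.9°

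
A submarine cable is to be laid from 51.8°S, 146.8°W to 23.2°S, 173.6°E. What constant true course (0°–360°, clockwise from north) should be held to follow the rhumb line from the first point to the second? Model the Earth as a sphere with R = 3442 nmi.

313.0°

Meridional parts: M(φ₁)=-1.0605, M(φ₂)=-0.4165 → ΔM = +0.6440;  Δλ = -0.6912 rad
tan C = Δλ / ΔM = -1.0731 → C = 312.98°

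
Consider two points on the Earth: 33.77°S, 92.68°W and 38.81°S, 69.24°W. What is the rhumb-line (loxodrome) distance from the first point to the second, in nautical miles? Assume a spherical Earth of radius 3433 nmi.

Δψ = ln[tan(π/4+φ₂/2)/tan(π/4+φ₁/2)] = -0.1092;  Δφ = -0.0880 rad,  Δλ = +0.4091 rad
q = Δφ/Δψ = 0.8055
d = R·√(Δφ² + q²Δλ²) = 3433·0.34107 = 1171 nmi

1171 nmi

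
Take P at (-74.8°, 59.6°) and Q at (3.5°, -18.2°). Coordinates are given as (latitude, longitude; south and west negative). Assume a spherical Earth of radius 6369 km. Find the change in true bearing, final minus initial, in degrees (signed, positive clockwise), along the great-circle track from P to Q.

At departure: θ₁ = atan2(sin Δλ cos φ₂, cos φ₁ sin φ₂ − sin φ₁ cos φ₂ cos Δλ) = 282.68°
At arrival: θ₂ = atan2(sin Δλ cos φ₁, −cos φ₂ sin φ₁ + sin φ₂ cos φ₁ cos Δλ) = 345.15°
Δθ = θ₂ − θ₁ = +62.5°

+62.5°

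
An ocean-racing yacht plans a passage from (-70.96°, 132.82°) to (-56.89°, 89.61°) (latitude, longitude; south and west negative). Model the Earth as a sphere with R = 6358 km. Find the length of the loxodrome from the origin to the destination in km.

2582 km

Δψ = ln[tan(π/4+φ₂/2)/tan(π/4+φ₁/2)] = +0.5724;  Δφ = +0.2456 rad,  Δλ = -0.7542 rad
q = Δφ/Δψ = 0.4290
d = R·√(Δφ² + q²Δλ²) = 6358·0.40618 = 2582 km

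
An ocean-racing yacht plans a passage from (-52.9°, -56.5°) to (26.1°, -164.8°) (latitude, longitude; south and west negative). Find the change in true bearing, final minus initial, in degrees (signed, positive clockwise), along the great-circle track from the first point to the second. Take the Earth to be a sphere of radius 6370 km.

+45.1°

At departure: θ₁ = atan2(sin Δλ cos φ₂, cos φ₁ sin φ₂ − sin φ₁ cos φ₂ cos Δλ) = 272.72°
At arrival: θ₂ = atan2(sin Δλ cos φ₁, −cos φ₂ sin φ₁ + sin φ₂ cos φ₁ cos Δλ) = 317.86°
Δθ = θ₂ − θ₁ = +45.1°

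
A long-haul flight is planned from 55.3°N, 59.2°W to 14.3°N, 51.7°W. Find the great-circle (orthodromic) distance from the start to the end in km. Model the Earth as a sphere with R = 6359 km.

4596 km

Haversine: a = sin²(Δφ/2)+cos φ₁ cos φ₂ sin²(Δλ/2) = 0.12500;  σ = 2·atan2(√a,√(1−a))
σ = 41.410° → d = Rσ = 6359·0.72275 = 4596 km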